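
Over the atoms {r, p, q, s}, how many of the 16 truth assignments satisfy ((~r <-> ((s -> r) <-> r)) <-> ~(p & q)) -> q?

Initial set: {(((~r <-> ((s -> r) <-> r)) <-> ~(p & q)) -> q)}.
(((~r <-> ((s -> r) <-> r)) <-> ~(p & q)) -> q): β-rule — branch into ~((~r <-> ((s -> r) <-> r)) <-> ~(p & q))  //  q.
  branch 1 (add ~((~r <-> ((s -> r) <-> r)) <-> ~(p & q))):
    ~((~r <-> ((s -> r) <-> r)) <-> ~(p & q)): β-rule — branch into (~r <-> ((s -> r) <-> r)), ~~(p & q)  //  ~(~r <-> ((s -> r) <-> r)), ~(p & q).
      branch 1.1 (add (~r <-> ((s -> r) <-> r)), ~~(p & q)):
        ~~(p & q): α-rule — add p, q.
        (~r <-> ((s -> r) <-> r)): β-rule — branch into ~r, ((s -> r) <-> r)  //  ~~r, ~((s -> r) <-> r).
          branch 1.1.1 (add ~r, ((s -> r) <-> r)):
            ((s -> r) <-> r): β-rule — branch into (s -> r), r  //  ~(s -> r), ~r.
              branch 1.1.1.1 (add (s -> r), r):
                × closes — contains both r and ~r.
              branch 1.1.1.2 (add ~(s -> r), ~r):
                ~(s -> r): α-rule — add s, ~r.
                ○ open, literals {p=T, q=T, r=F, s=T}.
          branch 1.1.2 (add ~~r, ~((s -> r) <-> r)):
            ~((s -> r) <-> r): β-rule — branch into (s -> r), ~r  //  ~(s -> r), r.
              branch 1.1.2.1 (add (s -> r), ~r):
                × closes — contains both r and ~r.
              branch 1.1.2.2 (add ~(s -> r), r):
                ~(s -> r): α-rule — add s, ~r.
                × closes — contains both r and ~r.
      branch 1.2 (add ~(~r <-> ((s -> r) <-> r)), ~(p & q)):
        ~(~r <-> ((s -> r) <-> r)): β-rule — branch into ~r, ~((s -> r) <-> r)  //  ~~r, ((s -> r) <-> r).
          branch 1.2.1 (add ~r, ~((s -> r) <-> r)):
            ~(p & q): β-rule — branch into ~p  //  ~q.
              branch 1.2.1.1 (add ~p):
                ~((s -> r) <-> r): β-rule — branch into (s -> r), ~r  //  ~(s -> r), r.
                  branch 1.2.1.1.1 (add (s -> r), ~r):
                    (s -> r): β-rule — branch into ~s  //  r.
                      branch 1.2.1.1.1.1 (add ~s):
                        ○ open, literals {p=F, r=F, s=F}.
                      branch 1.2.1.1.1.2 (add r):
                        × closes — contains both r and ~r.
                  branch 1.2.1.1.2 (add ~(s -> r), r):
                    × closes — contains both r and ~r.
              branch 1.2.1.2 (add ~q):
                ~((s -> r) <-> r): β-rule — branch into (s -> r), ~r  //  ~(s -> r), r.
                  branch 1.2.1.2.1 (add (s -> r), ~r):
                    (s -> r): β-rule — branch into ~s  //  r.
                      branch 1.2.1.2.1.1 (add ~s):
                        ○ open, literals {q=F, r=F, s=F}.
                      branch 1.2.1.2.1.2 (add r):
                        × closes — contains both r and ~r.
                  branch 1.2.1.2.2 (add ~(s -> r), r):
                    × closes — contains both r and ~r.
          branch 1.2.2 (add ~~r, ((s -> r) <-> r)):
            ~(p & q): β-rule — branch into ~p  //  ~q.
              branch 1.2.2.1 (add ~p):
                ((s -> r) <-> r): β-rule — branch into (s -> r), r  //  ~(s -> r), ~r.
                  branch 1.2.2.1.1 (add (s -> r), r):
                    (s -> r): β-rule — branch into ~s  //  r.
                      branch 1.2.2.1.1.1 (add ~s):
                        ○ open, literals {p=F, r=T, s=F}.
                      branch 1.2.2.1.1.2 (add r):
                        ○ open, literals {p=F, r=T}.
                  branch 1.2.2.1.2 (add ~(s -> r), ~r):
                    × closes — contains both r and ~r.
              branch 1.2.2.2 (add ~q):
                ((s -> r) <-> r): β-rule — branch into (s -> r), r  //  ~(s -> r), ~r.
                  branch 1.2.2.2.1 (add (s -> r), r):
                    (s -> r): β-rule — branch into ~s  //  r.
                      branch 1.2.2.2.1.1 (add ~s):
                        ○ open, literals {q=F, r=T, s=F}.
                      branch 1.2.2.2.1.2 (add r):
                        ○ open, literals {q=F, r=T}.
                  branch 1.2.2.2.2 (add ~(s -> r), ~r):
                    × closes — contains both r and ~r.
  branch 2 (add q):
    ○ open, literals {q=T}.
9 branches closed, 8 open.
Each open branch fixes some atoms; the unmentioned ones are free. Counting distinct full assignments: branch {p=T, q=T, r=F, s=T} (none free) contributes 1 new; branch {p=F, r=F, s=F} (q) contributes 2 new; branch {q=F, r=F, s=F} (p) contributes 1 new; branch {p=F, r=T, s=F} (q) contributes 2 new; branch {p=F, r=T} (q, s) contributes 2 new; branch {q=F, r=T, s=F} (p) contributes 1 new; branch {q=F, r=T} (p, s) contributes 1 new; branch {q=T} (r, p, s) contributes 4 new. Total: 14.

14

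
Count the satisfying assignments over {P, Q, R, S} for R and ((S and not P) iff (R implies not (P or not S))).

8

Initial set: {T (R and ((S and not P) iff (R implies not (P or not S))))}.
T (R and ((S and not P) iff (R implies not (P or not S)))): α-rule — add T R, T ((S and not P) iff (R implies not (P or not S))).
T ((S and not P) iff (R implies not (P or not S))): β-rule — branch into T (S and not P), T (R implies not (P or not S))  //  F (S and not P), F (R implies not (P or not S)).
  branch 1 (add T (S and not P), T (R implies not (P or not S))):
    T (S and not P): α-rule — add T S, T not P.
    T (R implies not (P or not S)): β-rule — branch into F R  //  T not (P or not S).
      branch 1.1 (add F R):
        × closes — contains both R and not R.
      branch 1.2 (add T not (P or not S)):
        T not (P or not S): α-rule — add F P, F not S.
        ○ open, literals {P=0, R=1, S=1}.
  branch 2 (add F (S and not P), F (R implies not (P or not S))):
    F (R implies not (P or not S)): α-rule — add T R, F not (P or not S).
    F (S and not P): β-rule — branch into F S  //  F not P.
      branch 2.1 (add F S):
        F not (P or not S): β-rule — branch into T P  //  T not S.
          branch 2.1.1 (add T P):
            ○ open, literals {P=1, R=1, S=0}.
          branch 2.1.2 (add T not S):
            ○ open, literals {R=1, S=0}.
      branch 2.2 (add F not P):
        F not (P or not S): β-rule — branch into T P  //  T not S.
          branch 2.2.1 (add T P):
            ○ open, literals {P=1, R=1}.
          branch 2.2.2 (add T not S):
            ○ open, literals {P=1, R=1, S=0}.
1 branch closed, 5 open.
Each open branch fixes some atoms; the unmentioned ones are free. Counting distinct full assignments: branch {P=0, R=1, S=1} (Q) contributes 2 new; branch {P=1, R=1, S=0} (Q) contributes 2 new; branch {R=1, S=0} (P, Q) contributes 2 new; branch {P=1, R=1} (Q, S) contributes 2 new; branch {P=1, R=1, S=0} (Q) contributes 0 new. Total: 8.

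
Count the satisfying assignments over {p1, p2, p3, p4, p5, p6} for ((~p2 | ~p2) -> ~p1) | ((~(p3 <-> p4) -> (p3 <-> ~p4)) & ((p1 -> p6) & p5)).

Initial set: {(((~p2 | ~p2) -> ~p1) | ((~(p3 <-> p4) -> (p3 <-> ~p4)) & ((p1 -> p6) & p5)))}.
(((~p2 | ~p2) -> ~p1) | ((~(p3 <-> p4) -> (p3 <-> ~p4)) & ((p1 -> p6) & p5))): β-rule — branch into ((~p2 | ~p2) -> ~p1)  //  ((~(p3 <-> p4) -> (p3 <-> ~p4)) & ((p1 -> p6) & p5)).
  branch 1 (add ((~p2 | ~p2) -> ~p1)):
    ((~p2 | ~p2) -> ~p1): β-rule — branch into ~(~p2 | ~p2)  //  ~p1.
      branch 1.1 (add ~(~p2 | ~p2)):
        ~(~p2 | ~p2): α-rule — add ~~p2, ~~p2.
        ○ open, literals {p2=true}.
      branch 1.2 (add ~p1):
        ○ open, literals {p1=false}.
  branch 2 (add ((~(p3 <-> p4) -> (p3 <-> ~p4)) & ((p1 -> p6) & p5))):
    ((~(p3 <-> p4) -> (p3 <-> ~p4)) & ((p1 -> p6) & p5)): α-rule — add (~(p3 <-> p4) -> (p3 <-> ~p4)), ((p1 -> p6) & p5).
    ((p1 -> p6) & p5): α-rule — add (p1 -> p6), p5.
    (~(p3 <-> p4) -> (p3 <-> ~p4)): β-rule — branch into ~~(p3 <-> p4)  //  (p3 <-> ~p4).
      branch 2.1 (add ~~(p3 <-> p4)):
        (p1 -> p6): β-rule — branch into ~p1  //  p6.
          branch 2.1.1 (add ~p1):
            ~~(p3 <-> p4): β-rule — branch into p3, p4  //  ~p3, ~p4.
              branch 2.1.1.1 (add p3, p4):
                ○ open, literals {p1=false, p3=true, p4=true, p5=true}.
              branch 2.1.1.2 (add ~p3, ~p4):
                ○ open, literals {p1=false, p3=false, p4=false, p5=true}.
          branch 2.1.2 (add p6):
            ~~(p3 <-> p4): β-rule — branch into p3, p4  //  ~p3, ~p4.
              branch 2.1.2.1 (add p3, p4):
                ○ open, literals {p3=true, p4=true, p5=true, p6=true}.
              branch 2.1.2.2 (add ~p3, ~p4):
                ○ open, literals {p3=false, p4=false, p5=true, p6=true}.
      branch 2.2 (add (p3 <-> ~p4)):
        (p1 -> p6): β-rule — branch into ~p1  //  p6.
          branch 2.2.1 (add ~p1):
            (p3 <-> ~p4): β-rule — branch into p3, ~p4  //  ~p3, ~~p4.
              branch 2.2.1.1 (add p3, ~p4):
                ○ open, literals {p1=false, p3=true, p4=false, p5=true}.
              branch 2.2.1.2 (add ~p3, ~~p4):
                ○ open, literals {p1=false, p3=false, p4=true, p5=true}.
          branch 2.2.2 (add p6):
            (p3 <-> ~p4): β-rule — branch into p3, ~p4  //  ~p3, ~~p4.
              branch 2.2.2.1 (add p3, ~p4):
                ○ open, literals {p3=true, p4=false, p5=true, p6=true}.
              branch 2.2.2.2 (add ~p3, ~~p4):
                ○ open, literals {p3=false, p4=true, p5=true, p6=true}.
0 branches closed, 10 open.
Each open branch fixes some atoms; the unmentioned ones are free. Counting distinct full assignments: branch {p2=true} (p1, p3, p4, p5, p6) contributes 32 new; branch {p1=false} (p2, p3, p4, p5, p6) contributes 16 new; branch {p1=false, p3=true, p4=true, p5=true} (p2, p6) contributes 0 new; branch {p1=false, p3=false, p4=false, p5=true} (p2, p6) contributes 0 new; branch {p3=true, p4=true, p5=true, p6=true} (p1, p2) contributes 1 new; branch {p3=false, p4=false, p5=true, p6=true} (p1, p2) contributes 1 new; branch {p1=false, p3=true, p4=false, p5=true} (p2, p6) contributes 0 new; branch {p1=false, p3=false, p4=true, p5=true} (p2, p6) contributes 0 new; branch {p3=true, p4=false, p5=true, p6=true} (p1, p2) contributes 1 new; branch {p3=false, p4=true, p5=true, p6=true} (p1, p2) contributes 1 new. Total: 52.

52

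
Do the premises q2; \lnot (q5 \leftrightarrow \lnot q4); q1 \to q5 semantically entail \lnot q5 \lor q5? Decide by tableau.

Yes

Initial set: {q2; \lnot (q5 \leftrightarrow \lnot q4); (q1 \to q5); \lnot (\lnot q5 \lor q5)}.
\lnot (\lnot q5 \lor q5): α-rule — add \lnot \lnot q5, \lnot q5.
× closes — contains both q5 and \lnot q5.
All 1 branch closes.
Every branch closed, so the premises entail the conclusion.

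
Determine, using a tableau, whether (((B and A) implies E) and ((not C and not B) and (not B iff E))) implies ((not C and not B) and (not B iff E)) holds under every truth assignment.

Valid

Assume the negation and expand:
Initial set: {not ((((B and A) implies E) and ((not C and not B) and (not B iff E))) implies ((not C and not B) and (not B iff E)))}.
not ((((B and A) implies E) and ((not C and not B) and (not B iff E))) implies ((not C and not B) and (not B iff E))): α-rule — add (((B and A) implies E) and ((not C and not B) and (not B iff E))), not ((not C and not B) and (not B iff E)).
(((B and A) implies E) and ((not C and not B) and (not B iff E))): α-rule — add ((B and A) implies E), ((not C and not B) and (not B iff E)).
((not C and not B) and (not B iff E)): α-rule — add (not C and not B), (not B iff E).
(not C and not B): α-rule — add not C, not B.
not ((not C and not B) and (not B iff E)): β-rule — branch into not (not C and not B)  //  not (not B iff E).
  branch 1 (add not (not C and not B)):
    ((B and A) implies E): β-rule — branch into not (B and A)  //  E.
      branch 1.1 (add not (B and A)):
        (not B iff E): β-rule — branch into not B, E  //  not not B, not E.
          branch 1.1.1 (add not B, E):
            not (not C and not B): β-rule — branch into not not C  //  not not B.
              branch 1.1.1.1 (add not not C):
                × closes — contains both C and not C.
              branch 1.1.1.2 (add not not B):
                × closes — contains both B and not B.
          branch 1.1.2 (add not not B, not E):
            × closes — contains both B and not B.
      branch 1.2 (add E):
        (not B iff E): β-rule — branch into not B, E  //  not not B, not E.
          branch 1.2.1 (add not B, E):
            not (not C and not B): β-rule — branch into not not C  //  not not B.
              branch 1.2.1.1 (add not not C):
                × closes — contains both C and not C.
              branch 1.2.1.2 (add not not B):
                × closes — contains both B and not B.
          branch 1.2.2 (add not not B, not E):
            × closes — contains both B and not B.
  branch 2 (add not (not B iff E)):
    ((B and A) implies E): β-rule — branch into not (B and A)  //  E.
      branch 2.1 (add not (B and A)):
        (not B iff E): β-rule — branch into not B, E  //  not not B, not E.
          branch 2.1.1 (add not B, E):
            not (not B iff E): β-rule — branch into not B, not E  //  not not B, E.
              branch 2.1.1.1 (add not B, not E):
                × closes — contains both E and not E.
              branch 2.1.1.2 (add not not B, E):
                × closes — contains both B and not B.
          branch 2.1.2 (add not not B, not E):
            × closes — contains both B and not B.
      branch 2.2 (add E):
        (not B iff E): β-rule — branch into not B, E  //  not not B, not E.
          branch 2.2.1 (add not B, E):
            not (not B iff E): β-rule — branch into not B, not E  //  not not B, E.
              branch 2.2.1.1 (add not B, not E):
                × closes — contains both E and not E.
              branch 2.2.1.2 (add not not B, E):
                × closes — contains both B and not B.
          branch 2.2.2 (add not not B, not E):
            × closes — contains both B and not B.
All 12 branches close.
Every branch closed, so the negation is unsatisfiable and the formula is valid.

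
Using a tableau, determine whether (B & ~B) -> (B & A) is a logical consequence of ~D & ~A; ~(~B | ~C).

Initial set: {(~D & ~A); ~(~B | ~C); ~((B & ~B) -> (B & A))}.
(~D & ~A): α-rule — add ~D, ~A.
~(~B | ~C): α-rule — add ~~B, ~~C.
~((B & ~B) -> (B & A)): α-rule — add (B & ~B), ~(B & A).
(B & ~B): α-rule — add B, ~B.
× closes — contains both B and ~B.
All 1 branch closes.
Every branch closed, so the premises entail the conclusion.

Yes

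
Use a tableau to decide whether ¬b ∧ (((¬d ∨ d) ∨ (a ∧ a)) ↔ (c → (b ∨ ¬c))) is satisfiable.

Initial set: {(¬b ∧ (((¬d ∨ d) ∨ (a ∧ a)) ↔ (c → (b ∨ ¬c))))}.
(¬b ∧ (((¬d ∨ d) ∨ (a ∧ a)) ↔ (c → (b ∨ ¬c)))): α-rule — add ¬b, (((¬d ∨ d) ∨ (a ∧ a)) ↔ (c → (b ∨ ¬c))).
(((¬d ∨ d) ∨ (a ∧ a)) ↔ (c → (b ∨ ¬c))): β-rule — branch into ((¬d ∨ d) ∨ (a ∧ a)), (c → (b ∨ ¬c))  //  ¬((¬d ∨ d) ∨ (a ∧ a)), ¬(c → (b ∨ ¬c)).
  branch 1 (add ((¬d ∨ d) ∨ (a ∧ a)), (c → (b ∨ ¬c))):
    ((¬d ∨ d) ∨ (a ∧ a)): β-rule — branch into (¬d ∨ d)  //  (a ∧ a).
      branch 1.1 (add (¬d ∨ d)):
        (c → (b ∨ ¬c)): β-rule — branch into ¬c  //  (b ∨ ¬c).
          branch 1.1.1 (add ¬c):
            (¬d ∨ d): β-rule — branch into ¬d  //  d.
              branch 1.1.1.1 (add ¬d):
                ○ open, literals {b=0, c=0, d=0}.
              branch 1.1.1.2 (add d):
                ○ open, literals {b=0, c=0, d=1}.
          branch 1.1.2 (add (b ∨ ¬c)):
            (¬d ∨ d): β-rule — branch into ¬d  //  d.
              branch 1.1.2.1 (add ¬d):
                (b ∨ ¬c): β-rule — branch into b  //  ¬c.
                  branch 1.1.2.1.1 (add b):
                    × closes — contains both b and ¬b.
                  branch 1.1.2.1.2 (add ¬c):
                    ○ open, literals {b=0, c=0, d=0}.
              branch 1.1.2.2 (add d):
                (b ∨ ¬c): β-rule — branch into b  //  ¬c.
                  branch 1.1.2.2.1 (add b):
                    × closes — contains both b and ¬b.
                  branch 1.1.2.2.2 (add ¬c):
                    ○ open, literals {b=0, c=0, d=1}.
      branch 1.2 (add (a ∧ a)):
        (a ∧ a): α-rule — add a, a.
        (c → (b ∨ ¬c)): β-rule — branch into ¬c  //  (b ∨ ¬c).
          branch 1.2.1 (add ¬c):
            ○ open, literals {a=1, b=0, c=0}.
          branch 1.2.2 (add (b ∨ ¬c)):
            (b ∨ ¬c): β-rule — branch into b  //  ¬c.
              branch 1.2.2.1 (add b):
                × closes — contains both b and ¬b.
              branch 1.2.2.2 (add ¬c):
                ○ open, literals {a=1, b=0, c=0}.
  branch 2 (add ¬((¬d ∨ d) ∨ (a ∧ a)), ¬(c → (b ∨ ¬c))):
    ¬((¬d ∨ d) ∨ (a ∧ a)): α-rule — add ¬(¬d ∨ d), ¬(a ∧ a).
    ¬(c → (b ∨ ¬c)): α-rule — add c, ¬(b ∨ ¬c).
    ¬(¬d ∨ d): α-rule — add ¬¬d, ¬d.
    × closes — contains both d and ¬d.
4 branches closed, 6 open.
An open branch gives a satisfying assignment: b=0, c=0, d=0.

Satisfiable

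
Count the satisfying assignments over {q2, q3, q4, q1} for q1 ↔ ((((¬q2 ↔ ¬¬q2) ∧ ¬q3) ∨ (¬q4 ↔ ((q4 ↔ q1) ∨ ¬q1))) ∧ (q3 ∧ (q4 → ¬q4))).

6

Initial set: {(q1 ↔ ((((¬q2 ↔ ¬¬q2) ∧ ¬q3) ∨ (¬q4 ↔ ((q4 ↔ q1) ∨ ¬q1))) ∧ (q3 ∧ (q4 → ¬q4))))}.
(q1 ↔ ((((¬q2 ↔ ¬¬q2) ∧ ¬q3) ∨ (¬q4 ↔ ((q4 ↔ q1) ∨ ¬q1))) ∧ (q3 ∧ (q4 → ¬q4)))): β-rule — branch into q1, ((((¬q2 ↔ ¬¬q2) ∧ ¬q3) ∨ (¬q4 ↔ ((q4 ↔ q1) ∨ ¬q1))) ∧ (q3 ∧ (q4 → ¬q4)))  //  ¬q1, ¬((((¬q2 ↔ ¬¬q2) ∧ ¬q3) ∨ (¬q4 ↔ ((q4 ↔ q1) ∨ ¬q1))) ∧ (q3 ∧ (q4 → ¬q4))).
  branch 1 (add q1, ((((¬q2 ↔ ¬¬q2) ∧ ¬q3) ∨ (¬q4 ↔ ((q4 ↔ q1) ∨ ¬q1))) ∧ (q3 ∧ (q4 → ¬q4)))):
    ((((¬q2 ↔ ¬¬q2) ∧ ¬q3) ∨ (¬q4 ↔ ((q4 ↔ q1) ∨ ¬q1))) ∧ (q3 ∧ (q4 → ¬q4))): α-rule — add (((¬q2 ↔ ¬¬q2) ∧ ¬q3) ∨ (¬q4 ↔ ((q4 ↔ q1) ∨ ¬q1))), (q3 ∧ (q4 → ¬q4)).
    (q3 ∧ (q4 → ¬q4)): α-rule — add q3, (q4 → ¬q4).
    (((¬q2 ↔ ¬¬q2) ∧ ¬q3) ∨ (¬q4 ↔ ((q4 ↔ q1) ∨ ¬q1))): β-rule — branch into ((¬q2 ↔ ¬¬q2) ∧ ¬q3)  //  (¬q4 ↔ ((q4 ↔ q1) ∨ ¬q1)).
      branch 1.1 (add ((¬q2 ↔ ¬¬q2) ∧ ¬q3)):
        ((¬q2 ↔ ¬¬q2) ∧ ¬q3): α-rule — add (¬q2 ↔ ¬¬q2), ¬q3.
        × closes — contains both q3 and ¬q3.
      branch 1.2 (add (¬q4 ↔ ((q4 ↔ q1) ∨ ¬q1))):
        (q4 → ¬q4): β-rule — branch into ¬q4  //  ¬q4.
          branch 1.2.1 (add ¬q4):
            (¬q4 ↔ ((q4 ↔ q1) ∨ ¬q1)): β-rule — branch into ¬q4, ((q4 ↔ q1) ∨ ¬q1)  //  ¬¬q4, ¬((q4 ↔ q1) ∨ ¬q1).
              branch 1.2.1.1 (add ¬q4, ((q4 ↔ q1) ∨ ¬q1)):
                ((q4 ↔ q1) ∨ ¬q1): β-rule — branch into (q4 ↔ q1)  //  ¬q1.
                  branch 1.2.1.1.1 (add (q4 ↔ q1)):
                    (q4 ↔ q1): β-rule — branch into q4, q1  //  ¬q4, ¬q1.
                      branch 1.2.1.1.1.1 (add q4, q1):
                        × closes — contains both q4 and ¬q4.
                      branch 1.2.1.1.1.2 (add ¬q4, ¬q1):
                        × closes — contains both q1 and ¬q1.
                  branch 1.2.1.1.2 (add ¬q1):
                    × closes — contains both q1 and ¬q1.
              branch 1.2.1.2 (add ¬¬q4, ¬((q4 ↔ q1) ∨ ¬q1)):
                × closes — contains both q4 and ¬q4.
          branch 1.2.2 (add ¬q4):
            (¬q4 ↔ ((q4 ↔ q1) ∨ ¬q1)): β-rule — branch into ¬q4, ((q4 ↔ q1) ∨ ¬q1)  //  ¬¬q4, ¬((q4 ↔ q1) ∨ ¬q1).
              branch 1.2.2.1 (add ¬q4, ((q4 ↔ q1) ∨ ¬q1)):
                ((q4 ↔ q1) ∨ ¬q1): β-rule — branch into (q4 ↔ q1)  //  ¬q1.
                  branch 1.2.2.1.1 (add (q4 ↔ q1)):
                    (q4 ↔ q1): β-rule — branch into q4, q1  //  ¬q4, ¬q1.
                      branch 1.2.2.1.1.1 (add q4, q1):
                        × closes — contains both q4 and ¬q4.
                      branch 1.2.2.1.1.2 (add ¬q4, ¬q1):
                        × closes — contains both q1 and ¬q1.
                  branch 1.2.2.1.2 (add ¬q1):
                    × closes — contains both q1 and ¬q1.
              branch 1.2.2.2 (add ¬¬q4, ¬((q4 ↔ q1) ∨ ¬q1)):
                × closes — contains both q4 and ¬q4.
  branch 2 (add ¬q1, ¬((((¬q2 ↔ ¬¬q2) ∧ ¬q3) ∨ (¬q4 ↔ ((q4 ↔ q1) ∨ ¬q1))) ∧ (q3 ∧ (q4 → ¬q4)))):
    ¬((((¬q2 ↔ ¬¬q2) ∧ ¬q3) ∨ (¬q4 ↔ ((q4 ↔ q1) ∨ ¬q1))) ∧ (q3 ∧ (q4 → ¬q4))): β-rule — branch into ¬(((¬q2 ↔ ¬¬q2) ∧ ¬q3) ∨ (¬q4 ↔ ((q4 ↔ q1) ∨ ¬q1)))  //  ¬(q3 ∧ (q4 → ¬q4)).
      branch 2.1 (add ¬(((¬q2 ↔ ¬¬q2) ∧ ¬q3) ∨ (¬q4 ↔ ((q4 ↔ q1) ∨ ¬q1)))):
        ¬(((¬q2 ↔ ¬¬q2) ∧ ¬q3) ∨ (¬q4 ↔ ((q4 ↔ q1) ∨ ¬q1))): α-rule — add ¬((¬q2 ↔ ¬¬q2) ∧ ¬q3), ¬(¬q4 ↔ ((q4 ↔ q1) ∨ ¬q1)).
        ¬((¬q2 ↔ ¬¬q2) ∧ ¬q3): β-rule — branch into ¬(¬q2 ↔ ¬¬q2)  //  ¬¬q3.
          branch 2.1.1 (add ¬(¬q2 ↔ ¬¬q2)):
            ¬(¬q4 ↔ ((q4 ↔ q1) ∨ ¬q1)): β-rule — branch into ¬q4, ¬((q4 ↔ q1) ∨ ¬q1)  //  ¬¬q4, ((q4 ↔ q1) ∨ ¬q1).
              branch 2.1.1.1 (add ¬q4, ¬((q4 ↔ q1) ∨ ¬q1)):
                ¬((q4 ↔ q1) ∨ ¬q1): α-rule — add ¬(q4 ↔ q1), ¬¬q1.
                × closes — contains both q1 and ¬q1.
              branch 2.1.1.2 (add ¬¬q4, ((q4 ↔ q1) ∨ ¬q1)):
                ¬(¬q2 ↔ ¬¬q2): β-rule — branch into ¬q2, ¬¬¬q2  //  ¬¬q2, ¬¬q2.
                  branch 2.1.1.2.1 (add ¬q2, ¬¬¬q2):
                    ¬¬¬q2: drop double negation, giving ¬q2.
                    ((q4 ↔ q1) ∨ ¬q1): β-rule — branch into (q4 ↔ q1)  //  ¬q1.
                      branch 2.1.1.2.1.1 (add (q4 ↔ q1)):
                        (q4 ↔ q1): β-rule — branch into q4, q1  //  ¬q4, ¬q1.
                          branch 2.1.1.2.1.1.1 (add q4, q1):
                            × closes — contains both q1 and ¬q1.
                          branch 2.1.1.2.1.1.2 (add ¬q4, ¬q1):
                            × closes — contains both q4 and ¬q4.
                      branch 2.1.1.2.1.2 (add ¬q1):
                        ○ open, literals {q1=0, q2=0, q4=1}.
                  branch 2.1.1.2.2 (add ¬¬q2, ¬¬q2):
                    ¬¬q2: drop double negation, giving q2.
                    ((q4 ↔ q1) ∨ ¬q1): β-rule — branch into (q4 ↔ q1)  //  ¬q1.
                      branch 2.1.1.2.2.1 (add (q4 ↔ q1)):
                        (q4 ↔ q1): β-rule — branch into q4, q1  //  ¬q4, ¬q1.
                          branch 2.1.1.2.2.1.1 (add q4, q1):
                            × closes — contains both q1 and ¬q1.
                          branch 2.1.1.2.2.1.2 (add ¬q4, ¬q1):
                            × closes — contains both q4 and ¬q4.
                      branch 2.1.1.2.2.2 (add ¬q1):
                        ○ open, literals {q1=0, q2=1, q4=1}.
          branch 2.1.2 (add ¬¬q3):
            ¬(¬q4 ↔ ((q4 ↔ q1) ∨ ¬q1)): β-rule — branch into ¬q4, ¬((q4 ↔ q1) ∨ ¬q1)  //  ¬¬q4, ((q4 ↔ q1) ∨ ¬q1).
              branch 2.1.2.1 (add ¬q4, ¬((q4 ↔ q1) ∨ ¬q1)):
                ¬((q4 ↔ q1) ∨ ¬q1): α-rule — add ¬(q4 ↔ q1), ¬¬q1.
                × closes — contains both q1 and ¬q1.
              branch 2.1.2.2 (add ¬¬q4, ((q4 ↔ q1) ∨ ¬q1)):
                ((q4 ↔ q1) ∨ ¬q1): β-rule — branch into (q4 ↔ q1)  //  ¬q1.
                  branch 2.1.2.2.1 (add (q4 ↔ q1)):
                    (q4 ↔ q1): β-rule — branch into q4, q1  //  ¬q4, ¬q1.
                      branch 2.1.2.2.1.1 (add q4, q1):
                        × closes — contains both q1 and ¬q1.
                      branch 2.1.2.2.1.2 (add ¬q4, ¬q1):
                        × closes — contains both q4 and ¬q4.
                  branch 2.1.2.2.2 (add ¬q1):
                    ○ open, literals {q1=0, q3=1, q4=1}.
      branch 2.2 (add ¬(q3 ∧ (q4 → ¬q4))):
        ¬(q3 ∧ (q4 → ¬q4)): β-rule — branch into ¬q3  //  ¬(q4 → ¬q4).
          branch 2.2.1 (add ¬q3):
            ○ open, literals {q1=0, q3=0}.
          branch 2.2.2 (add ¬(q4 → ¬q4)):
            ¬(q4 → ¬q4): α-rule — add q4, ¬¬q4.
            ○ open, literals {q1=0, q4=1}.
17 branches closed, 5 open.
Each open branch fixes some atoms; the unmentioned ones are free. Counting distinct full assignments: branch {q1=0, q2=0, q4=1} (q3) contributes 2 new; branch {q1=0, q2=1, q4=1} (q3) contributes 2 new; branch {q1=0, q3=1, q4=1} (q2) contributes 0 new; branch {q1=0, q3=0} (q2, q4) contributes 2 new; branch {q1=0, q4=1} (q2, q3) contributes 0 new. Total: 6.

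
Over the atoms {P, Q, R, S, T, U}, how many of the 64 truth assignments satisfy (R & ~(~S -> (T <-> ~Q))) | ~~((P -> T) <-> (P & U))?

22

Initial set: {T ((R & ~(~S -> (T <-> ~Q))) | ~~((P -> T) <-> (P & U)))}.
T ((R & ~(~S -> (T <-> ~Q))) | ~~((P -> T) <-> (P & U))): β-rule — branch into T (R & ~(~S -> (T <-> ~Q)))  //  T ~~((P -> T) <-> (P & U)).
  branch 1 (add T (R & ~(~S -> (T <-> ~Q)))):
    T (R & ~(~S -> (T <-> ~Q))): α-rule — add T R, T ~(~S -> (T <-> ~Q)).
    T ~(~S -> (T <-> ~Q)): α-rule — add T ~S, F (T <-> ~Q).
    F (T <-> ~Q): β-rule — branch into T T, F ~Q  //  F T, T ~Q.
      branch 1.1 (add T T, F ~Q):
        ○ open, literals {Q=T, R=T, S=F, T=T}.
      branch 1.2 (add F T, T ~Q):
        ○ open, literals {Q=F, R=T, S=F, T=F}.
  branch 2 (add T ~~((P -> T) <-> (P & U))):
    T ~~((P -> T) <-> (P & U)): drop double negation, giving T ((P -> T) <-> (P & U)).
    T ((P -> T) <-> (P & U)): β-rule — branch into T (P -> T), T (P & U)  //  F (P -> T), F (P & U).
      branch 2.1 (add T (P -> T), T (P & U)):
        T (P & U): α-rule — add T P, T U.
        T (P -> T): β-rule — branch into F P  //  T T.
          branch 2.1.1 (add F P):
            × closes — contains both P and ~P.
          branch 2.1.2 (add T T):
            ○ open, literals {P=T, T=T, U=T}.
      branch 2.2 (add F (P -> T), F (P & U)):
        F (P -> T): α-rule — add T P, F T.
        F (P & U): β-rule — branch into F P  //  F U.
          branch 2.2.1 (add F P):
            × closes — contains both P and ~P.
          branch 2.2.2 (add F U):
            ○ open, literals {P=T, T=F, U=F}.
2 branches closed, 4 open.
Each open branch fixes some atoms; the unmentioned ones are free. Counting distinct full assignments: branch {Q=T, R=T, S=F, T=T} (P, U) contributes 4 new; branch {Q=F, R=T, S=F, T=F} (P, U) contributes 4 new; branch {P=T, T=T, U=T} (Q, R, S) contributes 7 new; branch {P=T, T=F, U=F} (Q, R, S) contributes 7 new. Total: 22.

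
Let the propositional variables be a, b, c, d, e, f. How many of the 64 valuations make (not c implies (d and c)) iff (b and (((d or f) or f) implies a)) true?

32

Initial set: {((not c implies (d and c)) iff (b and (((d or f) or f) implies a)))}.
((not c implies (d and c)) iff (b and (((d or f) or f) implies a))): β-rule — branch into (not c implies (d and c)), (b and (((d or f) or f) implies a))  //  not (not c implies (d and c)), not (b and (((d or f) or f) implies a)).
  branch 1 (add (not c implies (d and c)), (b and (((d or f) or f) implies a))):
    (b and (((d or f) or f) implies a)): α-rule — add b, (((d or f) or f) implies a).
    (not c implies (d and c)): β-rule — branch into not not c  //  (d and c).
      branch 1.1 (add not not c):
        (((d or f) or f) implies a): β-rule — branch into not ((d or f) or f)  //  a.
          branch 1.1.1 (add not ((d or f) or f)):
            not ((d or f) or f): α-rule — add not (d or f), not f.
            not (d or f): α-rule — add not d, not f.
            ○ open, literals {b=1, c=1, d=0, f=0}.
          branch 1.1.2 (add a):
            ○ open, literals {a=1, b=1, c=1}.
      branch 1.2 (add (d and c)):
        (d and c): α-rule — add d, c.
        (((d or f) or f) implies a): β-rule — branch into not ((d or f) or f)  //  a.
          branch 1.2.1 (add not ((d or f) or f)):
            not ((d or f) or f): α-rule — add not (d or f), not f.
            not (d or f): α-rule — add not d, not f.
            × closes — contains both d and not d.
          branch 1.2.2 (add a):
            ○ open, literals {a=1, b=1, c=1, d=1}.
  branch 2 (add not (not c implies (d and c)), not (b and (((d or f) or f) implies a))):
    not (not c implies (d and c)): α-rule — add not c, not (d and c).
    not (b and (((d or f) or f) implies a)): β-rule — branch into not b  //  not (((d or f) or f) implies a).
      branch 2.1 (add not b):
        not (d and c): β-rule — branch into not d  //  not c.
          branch 2.1.1 (add not d):
            ○ open, literals {b=0, c=0, d=0}.
          branch 2.1.2 (add not c):
            ○ open, literals {b=0, c=0}.
      branch 2.2 (add not (((d or f) or f) implies a)):
        not (((d or f) or f) implies a): α-rule — add ((d or f) or f), not a.
        not (d and c): β-rule — branch into not d  //  not c.
          branch 2.2.1 (add not d):
            ((d or f) or f): β-rule — branch into (d or f)  //  f.
              branch 2.2.1.1 (add (d or f)):
                (d or f): β-rule — branch into d  //  f.
                  branch 2.2.1.1.1 (add d):
                    × closes — contains both d and not d.
                  branch 2.2.1.1.2 (add f):
                    ○ open, literals {a=0, c=0, d=0, f=1}.
              branch 2.2.1.2 (add f):
                ○ open, literals {a=0, c=0, d=0, f=1}.
          branch 2.2.2 (add not c):
            ((d or f) or f): β-rule — branch into (d or f)  //  f.
              branch 2.2.2.1 (add (d or f)):
                (d or f): β-rule — branch into d  //  f.
                  branch 2.2.2.1.1 (add d):
                    ○ open, literals {a=0, c=0, d=1}.
                  branch 2.2.2.1.2 (add f):
                    ○ open, literals {a=0, c=0, f=1}.
              branch 2.2.2.2 (add f):
                ○ open, literals {a=0, c=0, f=1}.
2 branches closed, 10 open.
Each open branch fixes some atoms; the unmentioned ones are free. Counting distinct full assignments: branch {b=1, c=1, d=0, f=0} (a, e) contributes 4 new; branch {a=1, b=1, c=1} (d, e, f) contributes 6 new; branch {a=1, b=1, c=1, d=1} (e, f) contributes 0 new; branch {b=0, c=0, d=0} (a, e, f) contributes 8 new; branch {b=0, c=0} (a, d, e, f) contributes 8 new; branch {a=0, c=0, d=0, f=1} (b, e) contributes 2 new; branch {a=0, c=0, d=0, f=1} (b, e) contributes 0 new; branch {a=0, c=0, d=1} (b, e, f) contributes 4 new; branch {a=0, c=0, f=1} (b, d, e) contributes 0 new; branch {a=0, c=0, f=1} (b, d, e) contributes 0 new. Total: 32.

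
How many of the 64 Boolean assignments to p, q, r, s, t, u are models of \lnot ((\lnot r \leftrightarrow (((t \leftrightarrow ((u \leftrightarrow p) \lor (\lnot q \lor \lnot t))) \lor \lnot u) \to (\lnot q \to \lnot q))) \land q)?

48

Initial set: {T \lnot ((\lnot r \leftrightarrow (((t \leftrightarrow ((u \leftrightarrow p) \lor (\lnot q \lor \lnot t))) \lor \lnot u) \to (\lnot q \to \lnot q))) \land q)}.
T \lnot ((\lnot r \leftrightarrow (((t \leftrightarrow ((u \leftrightarrow p) \lor (\lnot q \lor \lnot t))) \lor \lnot u) \to (\lnot q \to \lnot q))) \land q): β-rule — branch into F (\lnot r \leftrightarrow (((t \leftrightarrow ((u \leftrightarrow p) \lor (\lnot q \lor \lnot t))) \lor \lnot u) \to (\lnot q \to \lnot q)))  //  F q.
  branch 1 (add F (\lnot r \leftrightarrow (((t \leftrightarrow ((u \leftrightarrow p) \lor (\lnot q \lor \lnot t))) \lor \lnot u) \to (\lnot q \to \lnot q)))):
    F (\lnot r \leftrightarrow (((t \leftrightarrow ((u \leftrightarrow p) \lor (\lnot q \lor \lnot t))) \lor \lnot u) \to (\lnot q \to \lnot q))): β-rule — branch into T \lnot r, F (((t \leftrightarrow ((u \leftrightarrow p) \lor (\lnot q \lor \lnot t))) \lor \lnot u) \to (\lnot q \to \lnot q))  //  F \lnot r, T (((t \leftrightarrow ((u \leftrightarrow p) \lor (\lnot q \lor \lnot t))) \lor \lnot u) \to (\lnot q \to \lnot q)).
      branch 1.1 (add T \lnot r, F (((t \leftrightarrow ((u \leftrightarrow p) \lor (\lnot q \lor \lnot t))) \lor \lnot u) \to (\lnot q \to \lnot q))):
        F (((t \leftrightarrow ((u \leftrightarrow p) \lor (\lnot q \lor \lnot t))) \lor \lnot u) \to (\lnot q \to \lnot q)): α-rule — add T ((t \leftrightarrow ((u \leftrightarrow p) \lor (\lnot q \lor \lnot t))) \lor \lnot u), F (\lnot q \to \lnot q).
        F (\lnot q \to \lnot q): α-rule — add T \lnot q, F \lnot q.
        × closes — contains both q and \lnot q.
      branch 1.2 (add F \lnot r, T (((t \leftrightarrow ((u \leftrightarrow p) \lor (\lnot q \lor \lnot t))) \lor \lnot u) \to (\lnot q \to \lnot q))):
        T (((t \leftrightarrow ((u \leftrightarrow p) \lor (\lnot q \lor \lnot t))) \lor \lnot u) \to (\lnot q \to \lnot q)): β-rule — branch into F ((t \leftrightarrow ((u \leftrightarrow p) \lor (\lnot q \lor \lnot t))) \lor \lnot u)  //  T (\lnot q \to \lnot q).
          branch 1.2.1 (add F ((t \leftrightarrow ((u \leftrightarrow p) \lor (\lnot q \lor \lnot t))) \lor \lnot u)):
            F ((t \leftrightarrow ((u \leftrightarrow p) \lor (\lnot q \lor \lnot t))) \lor \lnot u): α-rule — add F (t \leftrightarrow ((u \leftrightarrow p) \lor (\lnot q \lor \lnot t))), F \lnot u.
            F (t \leftrightarrow ((u \leftrightarrow p) \lor (\lnot q \lor \lnot t))): β-rule — branch into T t, F ((u \leftrightarrow p) \lor (\lnot q \lor \lnot t))  //  F t, T ((u \leftrightarrow p) \lor (\lnot q \lor \lnot t)).
              branch 1.2.1.1 (add T t, F ((u \leftrightarrow p) \lor (\lnot q \lor \lnot t))):
                F ((u \leftrightarrow p) \lor (\lnot q \lor \lnot t)): α-rule — add F (u \leftrightarrow p), F (\lnot q \lor \lnot t).
                F (\lnot q \lor \lnot t): α-rule — add F \lnot q, F \lnot t.
                F (u \leftrightarrow p): β-rule — branch into T u, F p  //  F u, T p.
                  branch 1.2.1.1.1 (add T u, F p):
                    ○ open, literals {p=false, q=true, r=true, t=true, u=true}.
                  branch 1.2.1.1.2 (add F u, T p):
                    × closes — contains both u and \lnot u.
              branch 1.2.1.2 (add F t, T ((u \leftrightarrow p) \lor (\lnot q \lor \lnot t))):
                T ((u \leftrightarrow p) \lor (\lnot q \lor \lnot t)): β-rule — branch into T (u \leftrightarrow p)  //  T (\lnot q \lor \lnot t).
                  branch 1.2.1.2.1 (add T (u \leftrightarrow p)):
                    T (u \leftrightarrow p): β-rule — branch into T u, T p  //  F u, F p.
                      branch 1.2.1.2.1.1 (add T u, T p):
                        ○ open, literals {p=true, r=true, t=false, u=true}.
                      branch 1.2.1.2.1.2 (add F u, F p):
                        × closes — contains both u and \lnot u.
                  branch 1.2.1.2.2 (add T (\lnot q \lor \lnot t)):
                    T (\lnot q \lor \lnot t): β-rule — branch into T \lnot q  //  T \lnot t.
                      branch 1.2.1.2.2.1 (add T \lnot q):
                        ○ open, literals {q=false, r=true, t=false, u=true}.
                      branch 1.2.1.2.2.2 (add T \lnot t):
                        ○ open, literals {r=true, t=false, u=true}.
          branch 1.2.2 (add T (\lnot q \to \lnot q)):
            T (\lnot q \to \lnot q): β-rule — branch into F \lnot q  //  T \lnot q.
              branch 1.2.2.1 (add F \lnot q):
                ○ open, literals {q=true, r=true}.
              branch 1.2.2.2 (add T \lnot q):
                ○ open, literals {q=false, r=true}.
  branch 2 (add F q):
    ○ open, literals {q=false}.
3 branches closed, 7 open.
Each open branch fixes some atoms; the unmentioned ones are free. Counting distinct full assignments: branch {p=false, q=true, r=true, t=true, u=true} (s) contributes 2 new; branch {p=true, r=true, t=false, u=true} (q, s) contributes 4 new; branch {q=false, r=true, t=false, u=true} (p, s) contributes 2 new; branch {r=true, t=false, u=true} (p, q, s) contributes 2 new; branch {q=true, r=true} (p, s, t, u) contributes 10 new; branch {q=false, r=true} (p, s, t, u) contributes 12 new; branch {q=false} (p, r, s, t, u) contributes 16 new. Total: 48.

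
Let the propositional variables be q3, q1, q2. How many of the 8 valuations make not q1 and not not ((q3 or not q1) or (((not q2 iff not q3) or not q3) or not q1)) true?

4

Initial set: {(not q1 and not not ((q3 or not q1) or (((not q2 iff not q3) or not q3) or not q1)))}.
(not q1 and not not ((q3 or not q1) or (((not q2 iff not q3) or not q3) or not q1))): α-rule — add not q1, not not ((q3 or not q1) or (((not q2 iff not q3) or not q3) or not q1)).
not not ((q3 or not q1) or (((not q2 iff not q3) or not q3) or not q1)): drop double negation, giving ((q3 or not q1) or (((not q2 iff not q3) or not q3) or not q1)).
((q3 or not q1) or (((not q2 iff not q3) or not q3) or not q1)): β-rule — branch into (q3 or not q1)  //  (((not q2 iff not q3) or not q3) or not q1).
  branch 1 (add (q3 or not q1)):
    (q3 or not q1): β-rule — branch into q3  //  not q1.
      branch 1.1 (add q3):
        ○ open, literals {q1=0, q3=1}.
      branch 1.2 (add not q1):
        ○ open, literals {q1=0}.
  branch 2 (add (((not q2 iff not q3) or not q3) or not q1)):
    (((not q2 iff not q3) or not q3) or not q1): β-rule — branch into ((not q2 iff not q3) or not q3)  //  not q1.
      branch 2.1 (add ((not q2 iff not q3) or not q3)):
        ((not q2 iff not q3) or not q3): β-rule — branch into (not q2 iff not q3)  //  not q3.
          branch 2.1.1 (add (not q2 iff not q3)):
            (not q2 iff not q3): β-rule — branch into not q2, not q3  //  not not q2, not not q3.
              branch 2.1.1.1 (add not q2, not q3):
                ○ open, literals {q1=0, q2=0, q3=0}.
              branch 2.1.1.2 (add not not q2, not not q3):
                ○ open, literals {q1=0, q2=1, q3=1}.
          branch 2.1.2 (add not q3):
            ○ open, literals {q1=0, q3=0}.
      branch 2.2 (add not q1):
        ○ open, literals {q1=0}.
0 branches closed, 6 open.
Each open branch fixes some atoms; the unmentioned ones are free. Counting distinct full assignments: branch {q1=0, q3=1} (q2) contributes 2 new; branch {q1=0} (q3, q2) contributes 2 new; branch {q1=0, q2=0, q3=0} (none free) contributes 0 new; branch {q1=0, q2=1, q3=1} (none free) contributes 0 new; branch {q1=0, q3=0} (q2) contributes 0 new; branch {q1=0} (q3, q2) contributes 0 new. Total: 4.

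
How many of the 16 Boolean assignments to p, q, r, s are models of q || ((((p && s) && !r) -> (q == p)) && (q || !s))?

Initial set: {T (q || ((((p && s) && !r) -> (q == p)) && (q || !s)))}.
T (q || ((((p && s) && !r) -> (q == p)) && (q || !s))): β-rule — branch into T q  //  T ((((p && s) && !r) -> (q == p)) && (q || !s)).
  branch 1 (add T q):
    ○ open, literals {q=true}.
  branch 2 (add T ((((p && s) && !r) -> (q == p)) && (q || !s))):
    T ((((p && s) && !r) -> (q == p)) && (q || !s)): α-rule — add T (((p && s) && !r) -> (q == p)), T (q || !s).
    T (((p && s) && !r) -> (q == p)): β-rule — branch into F ((p && s) && !r)  //  T (q == p).
      branch 2.1 (add F ((p && s) && !r)):
        T (q || !s): β-rule — branch into T q  //  T !s.
          branch 2.1.1 (add T q):
            F ((p && s) && !r): β-rule — branch into F (p && s)  //  F !r.
              branch 2.1.1.1 (add F (p && s)):
                F (p && s): β-rule — branch into F p  //  F s.
                  branch 2.1.1.1.1 (add F p):
                    ○ open, literals {p=false, q=true}.
                  branch 2.1.1.1.2 (add F s):
                    ○ open, literals {q=true, s=false}.
              branch 2.1.1.2 (add F !r):
                ○ open, literals {q=true, r=true}.
          branch 2.1.2 (add T !s):
            F ((p && s) && !r): β-rule — branch into F (p && s)  //  F !r.
              branch 2.1.2.1 (add F (p && s)):
                F (p && s): β-rule — branch into F p  //  F s.
                  branch 2.1.2.1.1 (add F p):
                    ○ open, literals {p=false, s=false}.
                  branch 2.1.2.1.2 (add F s):
                    ○ open, literals {s=false}.
              branch 2.1.2.2 (add F !r):
                ○ open, literals {r=true, s=false}.
      branch 2.2 (add T (q == p)):
        T (q || !s): β-rule — branch into T q  //  T !s.
          branch 2.2.1 (add T q):
            T (q == p): β-rule — branch into T q, T p  //  F q, F p.
              branch 2.2.1.1 (add T q, T p):
                ○ open, literals {p=true, q=true}.
              branch 2.2.1.2 (add F q, F p):
                × closes — contains both q and !q.
          branch 2.2.2 (add T !s):
            T (q == p): β-rule — branch into T q, T p  //  F q, F p.
              branch 2.2.2.1 (add T q, T p):
                ○ open, literals {p=true, q=true, s=false}.
              branch 2.2.2.2 (add F q, F p):
                ○ open, literals {p=false, q=false, s=false}.
1 branch closed, 10 open.
Each open branch fixes some atoms; the unmentioned ones are free. Counting distinct full assignments: branch {q=true} (p, r, s) contributes 8 new; branch {p=false, q=true} (r, s) contributes 0 new; branch {q=true, s=false} (p, r) contributes 0 new; branch {q=true, r=true} (p, s) contributes 0 new; branch {p=false, s=false} (q, r) contributes 2 new; branch {s=false} (p, q, r) contributes 2 new; branch {r=true, s=false} (p, q) contributes 0 new; branch {p=true, q=true} (r, s) contributes 0 new; branch {p=true, q=true, s=false} (r) contributes 0 new; branch {p=false, q=false, s=false} (r) contributes 0 new. Total: 12.

12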